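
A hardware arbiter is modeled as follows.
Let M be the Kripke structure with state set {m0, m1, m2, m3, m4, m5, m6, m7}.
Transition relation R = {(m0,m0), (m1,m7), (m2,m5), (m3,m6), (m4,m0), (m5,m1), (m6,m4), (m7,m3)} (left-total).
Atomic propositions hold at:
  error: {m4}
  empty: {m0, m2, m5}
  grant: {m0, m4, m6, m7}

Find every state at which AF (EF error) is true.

EF error: least fixpoint, start Z0 = {m4}, add states with some successor in Z. Z1 = {m4, m6}; Z2 = {m3, m4, m6}; Z3 = {m3, m4, m6, m7}; Z4 = {m1, m3, m4, m6, m7}; Z5 = {m1, m3, m4, m5, m6, m7}; Z6 = {m1, m2, m3, m4, m5, m6, m7}; fixed.
Sat(EF error) = {m1, m2, m3, m4, m5, m6, m7}
AF (EF error): least fixpoint, start Z0 = {m1, m2, m3, m4, m5, m6, m7}, add states with every successor in Z. Already a fixed point.
Sat(AF (EF error)) = {m1, m2, m3, m4, m5, m6, m7}

{m1, m2, m3, m4, m5, m6, m7}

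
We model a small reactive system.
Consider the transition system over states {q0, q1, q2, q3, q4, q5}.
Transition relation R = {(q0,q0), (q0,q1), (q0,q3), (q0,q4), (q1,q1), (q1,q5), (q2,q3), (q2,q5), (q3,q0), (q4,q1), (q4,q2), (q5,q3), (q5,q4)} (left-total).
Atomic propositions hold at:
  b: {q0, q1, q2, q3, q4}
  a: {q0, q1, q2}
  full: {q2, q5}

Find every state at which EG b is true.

{q0, q1, q2, q3, q4}

EG b: greatest fixpoint, start Z0 = {q0, q1, q2, q3, q4}, keep only states in Sat with some successor in Z. Already a fixed point.
Sat(EG b) = {q0, q1, q2, q3, q4}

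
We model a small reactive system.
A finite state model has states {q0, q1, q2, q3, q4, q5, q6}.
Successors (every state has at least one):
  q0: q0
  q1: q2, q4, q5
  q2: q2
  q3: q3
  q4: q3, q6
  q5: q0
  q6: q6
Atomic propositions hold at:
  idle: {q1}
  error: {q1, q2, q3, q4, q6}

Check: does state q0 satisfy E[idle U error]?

E[idle U error]: least fixpoint, start Z0 = Sat(error) = {q1, q2, q3, q4, q6}, add states in Sat(idle) with some successor in Z. Already a fixed point.
Sat(E[idle U error]) = {q1, q2, q3, q4, q6}
q0 ∉ Sat(E[idle U error]) = {q1, q2, q3, q4, q6}, so the formula does not hold at q0.

No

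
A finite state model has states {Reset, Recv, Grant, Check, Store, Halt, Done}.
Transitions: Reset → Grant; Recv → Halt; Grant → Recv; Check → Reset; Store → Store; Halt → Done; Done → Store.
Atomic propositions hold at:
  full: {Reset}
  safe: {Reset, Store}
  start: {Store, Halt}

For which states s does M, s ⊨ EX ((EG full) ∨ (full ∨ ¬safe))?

{Reset, Recv, Grant, Check, Halt}

EG full: greatest fixpoint, start Z0 = {Reset}, keep only states in Sat with some successor in Z. Z1 = ∅; fixed.
Sat(EG full) = ∅
Sat(¬safe) = {Recv, Grant, Check, Halt, Done}
Sat(full ∨ ¬safe) = {Reset, Recv, Grant, Check, Halt, Done}
Sat((EG full) ∨ (full ∨ ¬safe)) = {Reset, Recv, Grant, Check, Halt, Done}
Sat(EX ((EG full) ∨ (full ∨ ¬safe))) = {s : some successor in {Reset, Recv, Grant, Check, Halt, Done}} = {Reset, Recv, Grant, Check, Halt}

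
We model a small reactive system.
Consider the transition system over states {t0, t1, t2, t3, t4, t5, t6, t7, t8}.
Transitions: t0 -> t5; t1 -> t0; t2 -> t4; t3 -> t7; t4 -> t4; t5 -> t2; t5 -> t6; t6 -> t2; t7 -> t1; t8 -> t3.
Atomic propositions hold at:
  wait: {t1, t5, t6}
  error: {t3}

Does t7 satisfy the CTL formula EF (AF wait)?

Yes

AF wait: least fixpoint, start Z0 = {t1, t5, t6}, add states with every successor in Z. Z1 = {t0, t1, t5, t6, t7}; Z2 = {t0, t1, t3, t5, t6, t7}; Z3 = {t0, t1, t3, t5, t6, t7, t8}; fixed.
Sat(AF wait) = {t0, t1, t3, t5, t6, t7, t8}
EF (AF wait): least fixpoint, start Z0 = {t0, t1, t3, t5, t6, t7, t8}, add states with some successor in Z. Already a fixed point.
Sat(EF (AF wait)) = {t0, t1, t3, t5, t6, t7, t8}
t7 ∈ Sat(EF (AF wait)) = {t0, t1, t3, t5, t6, t7, t8}, so the formula holds at t7.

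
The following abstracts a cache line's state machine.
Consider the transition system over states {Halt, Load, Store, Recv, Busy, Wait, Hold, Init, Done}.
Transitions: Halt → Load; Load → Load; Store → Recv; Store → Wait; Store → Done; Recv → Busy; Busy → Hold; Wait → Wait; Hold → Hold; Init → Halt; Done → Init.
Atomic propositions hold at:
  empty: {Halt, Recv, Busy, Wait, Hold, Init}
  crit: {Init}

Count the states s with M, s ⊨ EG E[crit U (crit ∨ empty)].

Sat(crit ∨ empty) = {Halt, Recv, Busy, Wait, Hold, Init}
E[crit U (crit ∨ empty)]: least fixpoint, start Z0 = Sat((crit ∨ empty)) = {Halt, Recv, Busy, Wait, Hold, Init}, add states in Sat(crit) with some successor in Z. Already a fixed point.
Sat(E[crit U (crit ∨ empty)]) = {Halt, Recv, Busy, Wait, Hold, Init}
EG E[crit U (crit ∨ empty)]: greatest fixpoint, start Z0 = {Halt, Recv, Busy, Wait, Hold, Init}, keep only states in Sat with some successor in Z. Z1 = {Recv, Busy, Wait, Hold, Init}; Z2 = {Recv, Busy, Wait, Hold}; fixed.
Sat(EG E[crit U (crit ∨ empty)]) = {Recv, Busy, Wait, Hold}
|Sat(EG E[crit U (crit ∨ empty)])| = |{Recv, Busy, Wait, Hold}| = 4.

4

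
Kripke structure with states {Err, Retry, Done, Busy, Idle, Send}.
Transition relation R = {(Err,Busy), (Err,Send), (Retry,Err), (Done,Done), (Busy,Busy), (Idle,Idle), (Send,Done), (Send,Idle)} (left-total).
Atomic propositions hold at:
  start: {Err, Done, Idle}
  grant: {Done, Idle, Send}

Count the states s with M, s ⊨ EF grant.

5

EF grant: least fixpoint, start Z0 = {Done, Idle, Send}, add states with some successor in Z. Z1 = {Err, Done, Idle, Send}; Z2 = {Err, Retry, Done, Idle, Send}; fixed.
Sat(EF grant) = {Err, Retry, Done, Idle, Send}
|Sat(EF grant)| = |{Err, Retry, Done, Idle, Send}| = 5.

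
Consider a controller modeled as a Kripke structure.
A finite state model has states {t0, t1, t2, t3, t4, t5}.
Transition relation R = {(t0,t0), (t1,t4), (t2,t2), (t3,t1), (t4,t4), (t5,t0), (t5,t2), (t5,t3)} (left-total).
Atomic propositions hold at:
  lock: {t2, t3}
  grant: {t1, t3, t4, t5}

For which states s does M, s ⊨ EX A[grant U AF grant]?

AF grant: least fixpoint, start Z0 = {t1, t3, t4, t5}, add states with every successor in Z. Already a fixed point.
Sat(AF grant) = {t1, t3, t4, t5}
A[grant U AF grant]: least fixpoint, start Z0 = Sat(AF grant) = {t1, t3, t4, t5}, add states in Sat(grant) with every successor in Z. Already a fixed point.
Sat(A[grant U AF grant]) = {t1, t3, t4, t5}
Sat(EX A[grant U AF grant]) = {s : some successor in {t1, t3, t4, t5}} = {t1, t3, t4, t5}

{t1, t3, t4, t5}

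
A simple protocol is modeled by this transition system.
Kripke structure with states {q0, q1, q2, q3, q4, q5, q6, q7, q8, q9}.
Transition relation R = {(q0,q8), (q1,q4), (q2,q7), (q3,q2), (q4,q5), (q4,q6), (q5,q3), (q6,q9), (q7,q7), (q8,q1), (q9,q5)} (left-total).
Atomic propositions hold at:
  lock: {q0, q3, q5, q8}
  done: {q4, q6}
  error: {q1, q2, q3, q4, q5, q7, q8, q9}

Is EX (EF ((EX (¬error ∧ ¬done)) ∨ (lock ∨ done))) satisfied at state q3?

Sat(¬error) = {q0, q6}
Sat(¬done) = {q0, q1, q2, q3, q5, q7, q8, q9}
Sat(¬error ∧ ¬done) = {q0}
Sat(EX (¬error ∧ ¬done)) = {s : some successor in {q0}} = ∅
Sat(lock ∨ done) = {q0, q3, q4, q5, q6, q8}
Sat((EX (¬error ∧ ¬done)) ∨ (lock ∨ done)) = {q0, q3, q4, q5, q6, q8}
EF ((EX (¬error ∧ ¬done)) ∨ (lock ∨ done)): least fixpoint, start Z0 = {q0, q3, q4, q5, q6, q8}, add states with some successor in Z. Z1 = {q0, q1, q3, q4, q5, q6, q8, q9}; fixed.
Sat(EF ((EX (¬error ∧ ¬done)) ∨ (lock ∨ done))) = {q0, q1, q3, q4, q5, q6, q8, q9}
Sat(EX (EF ((EX (¬error ∧ ¬done)) ∨ (lock ∨ done)))) = {s : some successor in {q0, q1, q3, q4, q5, q6, q8, q9}} = {q0, q1, q4, q5, q6, q8, q9}
q3 ∉ Sat(EX (EF ((EX (¬error ∧ ¬done)) ∨ (lock ∨ done)))) = {q0, q1, q4, q5, q6, q8, q9}, so the formula does not hold at q3.

No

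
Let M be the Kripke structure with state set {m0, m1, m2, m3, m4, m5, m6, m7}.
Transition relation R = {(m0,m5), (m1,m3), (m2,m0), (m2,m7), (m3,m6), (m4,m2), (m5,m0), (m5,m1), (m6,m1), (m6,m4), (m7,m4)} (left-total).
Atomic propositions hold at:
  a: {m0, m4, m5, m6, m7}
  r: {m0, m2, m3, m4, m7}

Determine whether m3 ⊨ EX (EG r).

No

EG r: greatest fixpoint, start Z0 = {m0, m2, m3, m4, m7}, keep only states in Sat with some successor in Z. Z1 = {m2, m4, m7}; fixed.
Sat(EG r) = {m2, m4, m7}
Sat(EX (EG r)) = {s : some successor in {m2, m4, m7}} = {m2, m4, m6, m7}
m3 ∉ Sat(EX (EG r)) = {m2, m4, m6, m7}, so the formula does not hold at m3.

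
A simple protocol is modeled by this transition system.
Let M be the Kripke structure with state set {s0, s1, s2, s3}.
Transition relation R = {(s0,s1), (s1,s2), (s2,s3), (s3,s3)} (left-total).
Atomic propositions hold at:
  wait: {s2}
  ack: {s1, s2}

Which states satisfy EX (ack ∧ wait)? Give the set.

{s1}

Sat(ack ∧ wait) = {s2}
Sat(EX (ack ∧ wait)) = {s : some successor in {s2}} = {s1}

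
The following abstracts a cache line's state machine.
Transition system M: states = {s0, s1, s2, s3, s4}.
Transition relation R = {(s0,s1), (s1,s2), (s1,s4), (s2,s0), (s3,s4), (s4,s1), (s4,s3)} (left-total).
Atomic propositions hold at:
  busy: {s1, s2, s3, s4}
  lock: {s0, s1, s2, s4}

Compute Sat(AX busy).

{s0, s1, s3, s4}

Sat(AX busy) = {s : every successor in {s1, s2, s3, s4}} = {s0, s1, s3, s4}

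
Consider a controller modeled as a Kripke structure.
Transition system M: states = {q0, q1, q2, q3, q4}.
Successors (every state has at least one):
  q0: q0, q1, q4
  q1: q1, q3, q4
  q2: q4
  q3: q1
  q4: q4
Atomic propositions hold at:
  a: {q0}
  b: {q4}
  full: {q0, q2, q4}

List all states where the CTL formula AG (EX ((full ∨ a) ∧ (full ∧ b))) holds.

Sat(full ∨ a) = {q0, q2, q4}
Sat(full ∧ b) = {q4}
Sat((full ∨ a) ∧ (full ∧ b)) = {q4}
Sat(EX ((full ∨ a) ∧ (full ∧ b))) = {s : some successor in {q4}} = {q0, q1, q2, q4}
AG (EX ((full ∨ a) ∧ (full ∧ b))): greatest fixpoint, start Z0 = {q0, q1, q2, q4}, keep only states in Sat with every successor in Z. Z1 = {q0, q2, q4}; Z2 = {q2, q4}; fixed.
Sat(AG (EX ((full ∨ a) ∧ (full ∧ b)))) = {q2, q4}

{q2, q4}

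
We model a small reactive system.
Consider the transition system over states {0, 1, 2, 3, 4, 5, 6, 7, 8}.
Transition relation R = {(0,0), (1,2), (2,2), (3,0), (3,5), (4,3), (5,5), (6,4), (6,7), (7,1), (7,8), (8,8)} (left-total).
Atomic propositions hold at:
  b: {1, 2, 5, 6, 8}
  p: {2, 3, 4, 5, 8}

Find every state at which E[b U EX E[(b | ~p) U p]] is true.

{1, 2, 3, 4, 5, 6, 7, 8}

Sat(~p) = {0, 1, 6, 7}
Sat(b | ~p) = {0, 1, 2, 5, 6, 7, 8}
E[(b | ~p) U p]: least fixpoint, start Z0 = Sat(p) = {2, 3, 4, 5, 8}, add states in Sat(b | ~p) with some successor in Z. Z1 = {1, 2, 3, 4, 5, 6, 7, 8}; fixed.
Sat(E[(b | ~p) U p]) = {1, 2, 3, 4, 5, 6, 7, 8}
Sat(EX E[(b | ~p) U p]) = {s : some successor in {1, 2, 3, 4, 5, 6, 7, 8}} = {1, 2, 3, 4, 5, 6, 7, 8}
E[b U EX E[(b | ~p) U p]]: least fixpoint, start Z0 = Sat(EX E[(b | ~p) U p]) = {1, 2, 3, 4, 5, 6, 7, 8}, add states in Sat(b) with some successor in Z. Already a fixed point.
Sat(E[b U EX E[(b | ~p) U p]]) = {1, 2, 3, 4, 5, 6, 7, 8}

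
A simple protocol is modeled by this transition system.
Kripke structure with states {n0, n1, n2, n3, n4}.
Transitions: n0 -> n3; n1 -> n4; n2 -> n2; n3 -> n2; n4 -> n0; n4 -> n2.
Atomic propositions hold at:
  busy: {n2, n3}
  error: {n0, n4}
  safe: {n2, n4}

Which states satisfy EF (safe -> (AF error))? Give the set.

{n0, n1, n3, n4}

AF error: least fixpoint, start Z0 = {n0, n4}, add states with every successor in Z. Z1 = {n0, n1, n4}; fixed.
Sat(AF error) = {n0, n1, n4}
Sat(safe -> (AF error)) = {n0, n1, n3, n4}
EF (safe -> (AF error)): least fixpoint, start Z0 = {n0, n1, n3, n4}, add states with some successor in Z. Already a fixed point.
Sat(EF (safe -> (AF error))) = {n0, n1, n3, n4}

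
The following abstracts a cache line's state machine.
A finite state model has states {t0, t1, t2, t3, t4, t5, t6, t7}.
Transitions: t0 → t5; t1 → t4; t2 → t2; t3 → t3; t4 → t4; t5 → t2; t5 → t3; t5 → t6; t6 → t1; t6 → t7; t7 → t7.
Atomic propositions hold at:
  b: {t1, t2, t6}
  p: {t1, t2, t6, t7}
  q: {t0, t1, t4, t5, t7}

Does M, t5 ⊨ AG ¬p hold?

No

Sat(¬p) = {t0, t3, t4, t5}
AG ¬p: greatest fixpoint, start Z0 = {t0, t3, t4, t5}, keep only states in Sat with every successor in Z. Z1 = {t0, t3, t4}; Z2 = {t3, t4}; fixed.
Sat(AG ¬p) = {t3, t4}
t5 ∉ Sat(AG ¬p) = {t3, t4}, so the formula does not hold at t5.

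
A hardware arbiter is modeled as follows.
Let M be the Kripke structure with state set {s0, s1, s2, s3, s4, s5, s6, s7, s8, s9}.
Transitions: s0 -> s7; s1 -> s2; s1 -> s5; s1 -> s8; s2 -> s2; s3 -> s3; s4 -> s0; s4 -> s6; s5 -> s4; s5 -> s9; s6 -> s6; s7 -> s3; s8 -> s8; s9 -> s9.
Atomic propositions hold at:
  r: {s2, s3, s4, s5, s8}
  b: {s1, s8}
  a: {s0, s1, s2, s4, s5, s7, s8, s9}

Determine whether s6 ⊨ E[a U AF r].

AF r: least fixpoint, start Z0 = {s2, s3, s4, s5, s8}, add states with every successor in Z. Z1 = {s1, s2, s3, s4, s5, s7, s8}; Z2 = {s0, s1, s2, s3, s4, s5, s7, s8}; fixed.
Sat(AF r) = {s0, s1, s2, s3, s4, s5, s7, s8}
E[a U AF r]: least fixpoint, start Z0 = Sat(AF r) = {s0, s1, s2, s3, s4, s5, s7, s8}, add states in Sat(a) with some successor in Z. Already a fixed point.
Sat(E[a U AF r]) = {s0, s1, s2, s3, s4, s5, s7, s8}
s6 ∉ Sat(E[a U AF r]) = {s0, s1, s2, s3, s4, s5, s7, s8}, so the formula does not hold at s6.

No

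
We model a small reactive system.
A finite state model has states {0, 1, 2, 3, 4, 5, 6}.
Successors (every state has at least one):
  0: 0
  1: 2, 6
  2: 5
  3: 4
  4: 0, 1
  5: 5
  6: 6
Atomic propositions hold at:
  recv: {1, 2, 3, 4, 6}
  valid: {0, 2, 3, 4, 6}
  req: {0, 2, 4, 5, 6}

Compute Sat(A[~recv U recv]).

Sat(~recv) = {0, 5}
A[~recv U recv]: least fixpoint, start Z0 = Sat(recv) = {1, 2, 3, 4, 6}, add states in Sat(~recv) with every successor in Z. Already a fixed point.
Sat(A[~recv U recv]) = {1, 2, 3, 4, 6}

{1, 2, 3, 4, 6}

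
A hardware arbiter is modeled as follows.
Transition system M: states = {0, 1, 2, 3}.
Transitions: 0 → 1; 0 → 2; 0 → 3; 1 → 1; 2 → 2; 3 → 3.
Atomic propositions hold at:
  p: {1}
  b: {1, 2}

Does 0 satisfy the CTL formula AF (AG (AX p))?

Sat(AX p) = {s : every successor in {1}} = {1}
AG (AX p): greatest fixpoint, start Z0 = {1}, keep only states in Sat with every successor in Z. Already a fixed point.
Sat(AG (AX p)) = {1}
AF (AG (AX p)): least fixpoint, start Z0 = {1}, add states with every successor in Z. Already a fixed point.
Sat(AF (AG (AX p))) = {1}
0 ∉ Sat(AF (AG (AX p))) = {1}, so the formula does not hold at 0.

No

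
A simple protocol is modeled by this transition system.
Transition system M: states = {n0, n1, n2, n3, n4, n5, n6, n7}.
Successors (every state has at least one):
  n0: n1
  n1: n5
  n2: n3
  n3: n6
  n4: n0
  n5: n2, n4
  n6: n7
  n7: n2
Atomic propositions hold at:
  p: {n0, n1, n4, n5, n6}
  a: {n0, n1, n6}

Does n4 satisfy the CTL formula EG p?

EG p: greatest fixpoint, start Z0 = {n0, n1, n4, n5, n6}, keep only states in Sat with some successor in Z. Z1 = {n0, n1, n4, n5}; fixed.
Sat(EG p) = {n0, n1, n4, n5}
n4 ∈ Sat(EG p) = {n0, n1, n4, n5}, so the formula holds at n4.

Yes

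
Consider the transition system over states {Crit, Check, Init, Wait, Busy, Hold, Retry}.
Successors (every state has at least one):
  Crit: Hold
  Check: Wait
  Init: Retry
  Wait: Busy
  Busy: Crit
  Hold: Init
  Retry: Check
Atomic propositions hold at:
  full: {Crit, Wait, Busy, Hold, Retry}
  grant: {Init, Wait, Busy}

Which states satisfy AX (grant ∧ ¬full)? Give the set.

Sat(¬full) = {Check, Init}
Sat(grant ∧ ¬full) = {Init}
Sat(AX (grant ∧ ¬full)) = {s : every successor in {Init}} = {Hold}

{Hold}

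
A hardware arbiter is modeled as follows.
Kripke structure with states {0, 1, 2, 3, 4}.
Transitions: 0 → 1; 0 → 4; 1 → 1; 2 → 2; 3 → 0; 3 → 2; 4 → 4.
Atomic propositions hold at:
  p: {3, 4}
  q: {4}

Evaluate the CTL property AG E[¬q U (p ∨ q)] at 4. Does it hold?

Sat(¬q) = {0, 1, 2, 3}
Sat(p ∨ q) = {3, 4}
E[¬q U (p ∨ q)]: least fixpoint, start Z0 = Sat((p ∨ q)) = {3, 4}, add states in Sat(¬q) with some successor in Z. Z1 = {0, 3, 4}; fixed.
Sat(E[¬q U (p ∨ q)]) = {0, 3, 4}
AG E[¬q U (p ∨ q)]: greatest fixpoint, start Z0 = {0, 3, 4}, keep only states in Sat with every successor in Z. Z1 = {4}; fixed.
Sat(AG E[¬q U (p ∨ q)]) = {4}
4 ∈ Sat(AG E[¬q U (p ∨ q)]) = {4}, so the formula holds at 4.

Yes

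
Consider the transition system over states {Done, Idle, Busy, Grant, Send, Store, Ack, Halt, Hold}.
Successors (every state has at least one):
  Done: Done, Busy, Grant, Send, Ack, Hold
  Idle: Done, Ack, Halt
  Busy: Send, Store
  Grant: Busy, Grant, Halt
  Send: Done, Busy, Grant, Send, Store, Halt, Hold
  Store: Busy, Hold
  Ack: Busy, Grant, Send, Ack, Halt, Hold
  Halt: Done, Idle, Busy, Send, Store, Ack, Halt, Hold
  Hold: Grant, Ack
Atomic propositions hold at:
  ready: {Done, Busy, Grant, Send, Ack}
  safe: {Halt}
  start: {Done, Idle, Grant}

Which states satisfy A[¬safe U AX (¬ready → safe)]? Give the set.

Sat(¬safe) = {Done, Idle, Busy, Grant, Send, Store, Ack, Hold}
Sat(¬ready) = {Idle, Store, Halt, Hold}
Sat(¬ready → safe) = {Done, Busy, Grant, Send, Ack, Halt}
Sat(AX (¬ready → safe)) = {s : every successor in {Done, Busy, Grant, Send, Ack, Halt}} = {Idle, Grant, Hold}
A[¬safe U AX (¬ready → safe)]: least fixpoint, start Z0 = Sat(AX (¬ready → safe)) = {Idle, Grant, Hold}, add states in Sat(¬safe) with every successor in Z. Already a fixed point.
Sat(A[¬safe U AX (¬ready → safe)]) = {Idle, Grant, Hold}

{Idle, Grant, Hold}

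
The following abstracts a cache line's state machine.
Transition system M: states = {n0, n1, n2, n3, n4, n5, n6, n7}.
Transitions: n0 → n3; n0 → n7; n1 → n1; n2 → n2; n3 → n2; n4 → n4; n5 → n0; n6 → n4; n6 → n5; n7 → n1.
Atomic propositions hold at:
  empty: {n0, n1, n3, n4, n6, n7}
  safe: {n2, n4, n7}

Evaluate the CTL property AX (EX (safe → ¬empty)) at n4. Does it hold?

No

Sat(¬empty) = {n2, n5}
Sat(safe → ¬empty) = {n0, n1, n2, n3, n5, n6}
Sat(EX (safe → ¬empty)) = {s : some successor in {n0, n1, n2, n3, n5, n6}} = {n0, n1, n2, n3, n5, n6, n7}
Sat(AX (EX (safe → ¬empty))) = {s : every successor in {n0, n1, n2, n3, n5, n6, n7}} = {n0, n1, n2, n3, n5, n7}
n4 ∉ Sat(AX (EX (safe → ¬empty))) = {n0, n1, n2, n3, n5, n7}, so the formula does not hold at n4.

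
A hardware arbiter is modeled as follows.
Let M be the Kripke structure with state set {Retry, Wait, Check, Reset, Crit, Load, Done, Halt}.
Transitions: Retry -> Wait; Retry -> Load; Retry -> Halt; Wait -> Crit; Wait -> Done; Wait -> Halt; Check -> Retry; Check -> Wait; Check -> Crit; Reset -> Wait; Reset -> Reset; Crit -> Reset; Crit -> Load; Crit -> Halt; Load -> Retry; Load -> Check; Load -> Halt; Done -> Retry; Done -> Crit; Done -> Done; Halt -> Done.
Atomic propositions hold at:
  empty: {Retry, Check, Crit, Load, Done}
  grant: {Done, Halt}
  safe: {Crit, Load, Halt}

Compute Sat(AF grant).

AF grant: least fixpoint, start Z0 = {Done, Halt}, add states with every successor in Z. Already a fixed point.
Sat(AF grant) = {Done, Halt}

{Done, Halt}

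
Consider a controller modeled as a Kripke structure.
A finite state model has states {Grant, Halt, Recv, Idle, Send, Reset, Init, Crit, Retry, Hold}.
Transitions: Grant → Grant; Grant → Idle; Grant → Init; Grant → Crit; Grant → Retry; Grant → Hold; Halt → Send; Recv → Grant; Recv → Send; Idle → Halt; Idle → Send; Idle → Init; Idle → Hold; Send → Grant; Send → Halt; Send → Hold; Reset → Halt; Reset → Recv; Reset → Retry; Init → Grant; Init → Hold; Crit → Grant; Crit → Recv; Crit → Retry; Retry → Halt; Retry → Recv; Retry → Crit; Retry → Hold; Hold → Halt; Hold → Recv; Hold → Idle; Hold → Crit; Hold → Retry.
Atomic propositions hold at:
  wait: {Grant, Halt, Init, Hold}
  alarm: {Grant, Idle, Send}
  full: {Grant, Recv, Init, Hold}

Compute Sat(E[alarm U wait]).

{Grant, Halt, Idle, Send, Init, Hold}

E[alarm U wait]: least fixpoint, start Z0 = Sat(wait) = {Grant, Halt, Init, Hold}, add states in Sat(alarm) with some successor in Z. Z1 = {Grant, Halt, Idle, Send, Init, Hold}; fixed.
Sat(E[alarm U wait]) = {Grant, Halt, Idle, Send, Init, Hold}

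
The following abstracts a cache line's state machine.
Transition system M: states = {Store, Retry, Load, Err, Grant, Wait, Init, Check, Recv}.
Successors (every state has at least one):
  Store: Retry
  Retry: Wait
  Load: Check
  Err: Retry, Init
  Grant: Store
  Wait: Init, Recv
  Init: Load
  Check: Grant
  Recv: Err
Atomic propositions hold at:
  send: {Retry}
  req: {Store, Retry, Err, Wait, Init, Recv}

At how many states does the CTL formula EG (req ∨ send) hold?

Sat(req ∨ send) = {Store, Retry, Err, Wait, Init, Recv}
EG (req ∨ send): greatest fixpoint, start Z0 = {Store, Retry, Err, Wait, Init, Recv}, keep only states in Sat with some successor in Z. Z1 = {Store, Retry, Err, Wait, Recv}; fixed.
Sat(EG (req ∨ send)) = {Store, Retry, Err, Wait, Recv}
|Sat(EG (req ∨ send))| = |{Store, Retry, Err, Wait, Recv}| = 5.

5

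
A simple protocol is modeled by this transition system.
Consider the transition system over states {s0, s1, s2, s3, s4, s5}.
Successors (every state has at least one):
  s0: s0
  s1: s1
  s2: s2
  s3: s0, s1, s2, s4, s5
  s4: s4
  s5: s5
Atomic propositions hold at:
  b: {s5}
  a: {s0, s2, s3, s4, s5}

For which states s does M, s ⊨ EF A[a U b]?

{s3, s5}

A[a U b]: least fixpoint, start Z0 = Sat(b) = {s5}, add states in Sat(a) with every successor in Z. Already a fixed point.
Sat(A[a U b]) = {s5}
EF A[a U b]: least fixpoint, start Z0 = {s5}, add states with some successor in Z. Z1 = {s3, s5}; fixed.
Sat(EF A[a U b]) = {s3, s5}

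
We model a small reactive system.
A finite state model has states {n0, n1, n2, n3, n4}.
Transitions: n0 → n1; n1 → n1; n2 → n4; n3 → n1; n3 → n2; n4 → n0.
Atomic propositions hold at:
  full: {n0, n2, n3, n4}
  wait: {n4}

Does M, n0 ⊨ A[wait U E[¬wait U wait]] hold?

Sat(¬wait) = {n0, n1, n2, n3}
E[¬wait U wait]: least fixpoint, start Z0 = Sat(wait) = {n4}, add states in Sat(¬wait) with some successor in Z. Z1 = {n2, n4}; Z2 = {n2, n3, n4}; fixed.
Sat(E[¬wait U wait]) = {n2, n3, n4}
A[wait U E[¬wait U wait]]: least fixpoint, start Z0 = Sat(E[¬wait U wait]) = {n2, n3, n4}, add states in Sat(wait) with every successor in Z. Already a fixed point.
Sat(A[wait U E[¬wait U wait]]) = {n2, n3, n4}
n0 ∉ Sat(A[wait U E[¬wait U wait]]) = {n2, n3, n4}, so the formula does not hold at n0.

No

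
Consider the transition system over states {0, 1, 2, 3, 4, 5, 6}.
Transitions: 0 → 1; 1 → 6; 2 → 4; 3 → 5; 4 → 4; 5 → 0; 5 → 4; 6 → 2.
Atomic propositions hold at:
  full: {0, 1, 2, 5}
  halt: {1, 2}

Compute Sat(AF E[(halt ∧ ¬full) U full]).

{0, 1, 2, 3, 5, 6}

Sat(¬full) = {3, 4, 6}
Sat(halt ∧ ¬full) = ∅
E[(halt ∧ ¬full) U full]: least fixpoint, start Z0 = Sat(full) = {0, 1, 2, 5}, add states in Sat(halt ∧ ¬full) with some successor in Z. Already a fixed point.
Sat(E[(halt ∧ ¬full) U full]) = {0, 1, 2, 5}
AF E[(halt ∧ ¬full) U full]: least fixpoint, start Z0 = {0, 1, 2, 5}, add states with every successor in Z. Z1 = {0, 1, 2, 3, 5, 6}; fixed.
Sat(AF E[(halt ∧ ¬full) U full]) = {0, 1, 2, 3, 5, 6}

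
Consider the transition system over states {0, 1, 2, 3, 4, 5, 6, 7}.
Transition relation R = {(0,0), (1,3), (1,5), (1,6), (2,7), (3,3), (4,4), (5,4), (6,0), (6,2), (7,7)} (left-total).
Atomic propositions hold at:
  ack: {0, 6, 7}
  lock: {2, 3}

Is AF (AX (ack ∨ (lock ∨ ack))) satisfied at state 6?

Sat(lock ∨ ack) = {0, 2, 3, 6, 7}
Sat(ack ∨ (lock ∨ ack)) = {0, 2, 3, 6, 7}
Sat(AX (ack ∨ (lock ∨ ack))) = {s : every successor in {0, 2, 3, 6, 7}} = {0, 2, 3, 6, 7}
AF (AX (ack ∨ (lock ∨ ack))): least fixpoint, start Z0 = {0, 2, 3, 6, 7}, add states with every successor in Z. Already a fixed point.
Sat(AF (AX (ack ∨ (lock ∨ ack)))) = {0, 2, 3, 6, 7}
6 ∈ Sat(AF (AX (ack ∨ (lock ∨ ack)))) = {0, 2, 3, 6, 7}, so the formula holds at 6.

Yes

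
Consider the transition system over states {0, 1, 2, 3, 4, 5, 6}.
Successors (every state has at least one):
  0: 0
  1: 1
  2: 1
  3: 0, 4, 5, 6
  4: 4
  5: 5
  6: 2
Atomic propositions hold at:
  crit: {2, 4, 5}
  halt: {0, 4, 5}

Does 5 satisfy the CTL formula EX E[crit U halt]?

Yes

E[crit U halt]: least fixpoint, start Z0 = Sat(halt) = {0, 4, 5}, add states in Sat(crit) with some successor in Z. Already a fixed point.
Sat(E[crit U halt]) = {0, 4, 5}
Sat(EX E[crit U halt]) = {s : some successor in {0, 4, 5}} = {0, 3, 4, 5}
5 ∈ Sat(EX E[crit U halt]) = {0, 3, 4, 5}, so the formula holds at 5.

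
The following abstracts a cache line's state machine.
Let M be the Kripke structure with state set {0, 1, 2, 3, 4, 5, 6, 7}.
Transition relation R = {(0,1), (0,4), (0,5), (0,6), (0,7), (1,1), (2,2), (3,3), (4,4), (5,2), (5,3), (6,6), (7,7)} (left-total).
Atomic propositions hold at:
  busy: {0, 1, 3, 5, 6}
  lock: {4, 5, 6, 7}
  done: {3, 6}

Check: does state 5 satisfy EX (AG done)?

Yes

AG done: greatest fixpoint, start Z0 = {3, 6}, keep only states in Sat with every successor in Z. Already a fixed point.
Sat(AG done) = {3, 6}
Sat(EX (AG done)) = {s : some successor in {3, 6}} = {0, 3, 5, 6}
5 ∈ Sat(EX (AG done)) = {0, 3, 5, 6}, so the formula holds at 5.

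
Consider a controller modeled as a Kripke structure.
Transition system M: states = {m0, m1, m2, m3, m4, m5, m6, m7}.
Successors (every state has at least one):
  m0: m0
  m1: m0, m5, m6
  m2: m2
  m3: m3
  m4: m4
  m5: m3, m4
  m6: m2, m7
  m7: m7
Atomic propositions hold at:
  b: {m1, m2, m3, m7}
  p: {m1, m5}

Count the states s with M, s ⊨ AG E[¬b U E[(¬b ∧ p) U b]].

4

Sat(¬b) = {m0, m4, m5, m6}
Sat(¬b ∧ p) = {m5}
E[(¬b ∧ p) U b]: least fixpoint, start Z0 = Sat(b) = {m1, m2, m3, m7}, add states in Sat(¬b ∧ p) with some successor in Z. Z1 = {m1, m2, m3, m5, m7}; fixed.
Sat(E[(¬b ∧ p) U b]) = {m1, m2, m3, m5, m7}
E[¬b U E[(¬b ∧ p) U b]]: least fixpoint, start Z0 = Sat(E[(¬b ∧ p) U b]) = {m1, m2, m3, m5, m7}, add states in Sat(¬b) with some successor in Z. Z1 = {m1, m2, m3, m5, m6, m7}; fixed.
Sat(E[¬b U E[(¬b ∧ p) U b]]) = {m1, m2, m3, m5, m6, m7}
AG E[¬b U E[(¬b ∧ p) U b]]: greatest fixpoint, start Z0 = {m1, m2, m3, m5, m6, m7}, keep only states in Sat with every successor in Z. Z1 = {m2, m3, m6, m7}; fixed.
Sat(AG E[¬b U E[(¬b ∧ p) U b]]) = {m2, m3, m6, m7}
|Sat(AG E[¬b U E[(¬b ∧ p) U b]])| = |{m2, m3, m6, m7}| = 4.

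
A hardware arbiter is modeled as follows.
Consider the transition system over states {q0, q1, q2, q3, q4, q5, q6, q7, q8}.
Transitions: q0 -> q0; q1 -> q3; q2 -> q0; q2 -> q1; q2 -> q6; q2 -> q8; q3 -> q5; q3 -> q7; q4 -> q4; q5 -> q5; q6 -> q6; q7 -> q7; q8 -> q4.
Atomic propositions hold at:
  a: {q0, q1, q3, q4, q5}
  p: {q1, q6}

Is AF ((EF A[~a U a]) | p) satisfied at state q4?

Yes

Sat(~a) = {q2, q6, q7, q8}
A[~a U a]: least fixpoint, start Z0 = Sat(a) = {q0, q1, q3, q4, q5}, add states in Sat(~a) with every successor in Z. Z1 = {q0, q1, q3, q4, q5, q8}; fixed.
Sat(A[~a U a]) = {q0, q1, q3, q4, q5, q8}
EF A[~a U a]: least fixpoint, start Z0 = {q0, q1, q3, q4, q5, q8}, add states with some successor in Z. Z1 = {q0, q1, q2, q3, q4, q5, q8}; fixed.
Sat(EF A[~a U a]) = {q0, q1, q2, q3, q4, q5, q8}
Sat((EF A[~a U a]) | p) = {q0, q1, q2, q3, q4, q5, q6, q8}
AF ((EF A[~a U a]) | p): least fixpoint, start Z0 = {q0, q1, q2, q3, q4, q5, q6, q8}, add states with every successor in Z. Already a fixed point.
Sat(AF ((EF A[~a U a]) | p)) = {q0, q1, q2, q3, q4, q5, q6, q8}
q4 ∈ Sat(AF ((EF A[~a U a]) | p)) = {q0, q1, q2, q3, q4, q5, q6, q8}, so the formula holds at q4.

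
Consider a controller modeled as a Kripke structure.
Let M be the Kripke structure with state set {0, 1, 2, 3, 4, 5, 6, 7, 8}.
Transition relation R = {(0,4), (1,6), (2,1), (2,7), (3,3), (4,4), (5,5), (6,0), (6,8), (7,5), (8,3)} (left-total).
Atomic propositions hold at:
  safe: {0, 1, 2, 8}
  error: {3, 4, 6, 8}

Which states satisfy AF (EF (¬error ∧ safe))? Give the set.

{0, 1, 2, 6}

Sat(¬error) = {0, 1, 2, 5, 7}
Sat(¬error ∧ safe) = {0, 1, 2}
EF (¬error ∧ safe): least fixpoint, start Z0 = {0, 1, 2}, add states with some successor in Z. Z1 = {0, 1, 2, 6}; fixed.
Sat(EF (¬error ∧ safe)) = {0, 1, 2, 6}
AF (EF (¬error ∧ safe)): least fixpoint, start Z0 = {0, 1, 2, 6}, add states with every successor in Z. Already a fixed point.
Sat(AF (EF (¬error ∧ safe))) = {0, 1, 2, 6}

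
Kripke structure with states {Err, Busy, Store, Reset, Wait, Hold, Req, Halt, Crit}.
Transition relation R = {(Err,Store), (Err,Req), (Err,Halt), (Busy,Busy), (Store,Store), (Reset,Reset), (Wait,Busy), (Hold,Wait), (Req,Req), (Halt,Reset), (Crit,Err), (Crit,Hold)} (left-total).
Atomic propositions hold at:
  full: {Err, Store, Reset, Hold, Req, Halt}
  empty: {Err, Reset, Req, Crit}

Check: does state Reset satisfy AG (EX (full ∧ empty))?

Yes

Sat(full ∧ empty) = {Err, Reset, Req}
Sat(EX (full ∧ empty)) = {s : some successor in {Err, Reset, Req}} = {Err, Reset, Req, Halt, Crit}
AG (EX (full ∧ empty)): greatest fixpoint, start Z0 = {Err, Reset, Req, Halt, Crit}, keep only states in Sat with every successor in Z. Z1 = {Reset, Req, Halt}; fixed.
Sat(AG (EX (full ∧ empty))) = {Reset, Req, Halt}
Reset ∈ Sat(AG (EX (full ∧ empty))) = {Reset, Req, Halt}, so the formula holds at Reset.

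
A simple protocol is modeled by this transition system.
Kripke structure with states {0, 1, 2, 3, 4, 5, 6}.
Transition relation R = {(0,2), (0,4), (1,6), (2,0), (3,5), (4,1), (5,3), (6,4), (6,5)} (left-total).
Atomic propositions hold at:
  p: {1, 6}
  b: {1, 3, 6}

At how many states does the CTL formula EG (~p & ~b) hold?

Sat(~p) = {0, 2, 3, 4, 5}
Sat(~b) = {0, 2, 4, 5}
Sat(~p & ~b) = {0, 2, 4, 5}
EG (~p & ~b): greatest fixpoint, start Z0 = {0, 2, 4, 5}, keep only states in Sat with some successor in Z. Z1 = {0, 2}; fixed.
Sat(EG (~p & ~b)) = {0, 2}
|Sat(EG (~p & ~b))| = |{0, 2}| = 2.

2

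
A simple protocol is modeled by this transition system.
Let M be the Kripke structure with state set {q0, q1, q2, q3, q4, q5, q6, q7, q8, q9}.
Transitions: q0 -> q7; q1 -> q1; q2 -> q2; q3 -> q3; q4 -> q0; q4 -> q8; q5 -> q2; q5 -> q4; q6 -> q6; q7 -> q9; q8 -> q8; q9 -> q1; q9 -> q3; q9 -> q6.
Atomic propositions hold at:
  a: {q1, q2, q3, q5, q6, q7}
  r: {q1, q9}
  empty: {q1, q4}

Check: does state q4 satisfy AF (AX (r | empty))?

Sat(r | empty) = {q1, q4, q9}
Sat(AX (r | empty)) = {s : every successor in {q1, q4, q9}} = {q1, q7}
AF (AX (r | empty)): least fixpoint, start Z0 = {q1, q7}, add states with every successor in Z. Z1 = {q0, q1, q7}; fixed.
Sat(AF (AX (r | empty))) = {q0, q1, q7}
q4 ∉ Sat(AF (AX (r | empty))) = {q0, q1, q7}, so the formula does not hold at q4.

No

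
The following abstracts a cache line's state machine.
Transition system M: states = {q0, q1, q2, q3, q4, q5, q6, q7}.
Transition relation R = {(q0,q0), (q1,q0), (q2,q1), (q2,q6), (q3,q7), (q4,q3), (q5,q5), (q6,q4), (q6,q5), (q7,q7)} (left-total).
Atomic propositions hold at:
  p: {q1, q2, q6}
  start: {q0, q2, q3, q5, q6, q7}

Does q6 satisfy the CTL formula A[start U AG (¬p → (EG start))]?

No

Sat(¬p) = {q0, q3, q4, q5, q7}
EG start: greatest fixpoint, start Z0 = {q0, q2, q3, q5, q6, q7}, keep only states in Sat with some successor in Z. Already a fixed point.
Sat(EG start) = {q0, q2, q3, q5, q6, q7}
Sat(¬p → (EG start)) = {q0, q1, q2, q3, q5, q6, q7}
AG (¬p → (EG start)): greatest fixpoint, start Z0 = {q0, q1, q2, q3, q5, q6, q7}, keep only states in Sat with every successor in Z. Z1 = {q0, q1, q2, q3, q5, q7}; Z2 = {q0, q1, q3, q5, q7}; fixed.
Sat(AG (¬p → (EG start))) = {q0, q1, q3, q5, q7}
A[start U AG (¬p → (EG start))]: least fixpoint, start Z0 = Sat(AG (¬p → (EG start))) = {q0, q1, q3, q5, q7}, add states in Sat(start) with every successor in Z. Already a fixed point.
Sat(A[start U AG (¬p → (EG start))]) = {q0, q1, q3, q5, q7}
q6 ∉ Sat(A[start U AG (¬p → (EG start))]) = {q0, q1, q3, q5, q7}, so the formula does not hold at q6.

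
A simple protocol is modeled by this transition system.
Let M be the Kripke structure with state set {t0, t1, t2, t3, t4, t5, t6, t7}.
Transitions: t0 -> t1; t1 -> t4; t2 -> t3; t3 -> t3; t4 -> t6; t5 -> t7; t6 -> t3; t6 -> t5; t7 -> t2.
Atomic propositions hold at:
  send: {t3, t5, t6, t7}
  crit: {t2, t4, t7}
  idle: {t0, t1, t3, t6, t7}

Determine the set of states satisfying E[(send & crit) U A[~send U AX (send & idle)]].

Sat(send & crit) = {t7}
Sat(~send) = {t0, t1, t2, t4}
Sat(send & idle) = {t3, t6, t7}
Sat(AX (send & idle)) = {s : every successor in {t3, t6, t7}} = {t2, t3, t4, t5}
A[~send U AX (send & idle)]: least fixpoint, start Z0 = Sat(AX (send & idle)) = {t2, t3, t4, t5}, add states in Sat(~send) with every successor in Z. Z1 = {t1, t2, t3, t4, t5}; Z2 = {t0, t1, t2, t3, t4, t5}; fixed.
Sat(A[~send U AX (send & idle)]) = {t0, t1, t2, t3, t4, t5}
E[(send & crit) U A[~send U AX (send & idle)]]: least fixpoint, start Z0 = Sat(A[~send U AX (send & idle)]) = {t0, t1, t2, t3, t4, t5}, add states in Sat(send & crit) with some successor in Z. Z1 = {t0, t1, t2, t3, t4, t5, t7}; fixed.
Sat(E[(send & crit) U A[~send U AX (send & idle)]]) = {t0, t1, t2, t3, t4, t5, t7}

{t0, t1, t2, t3, t4, t5, t7}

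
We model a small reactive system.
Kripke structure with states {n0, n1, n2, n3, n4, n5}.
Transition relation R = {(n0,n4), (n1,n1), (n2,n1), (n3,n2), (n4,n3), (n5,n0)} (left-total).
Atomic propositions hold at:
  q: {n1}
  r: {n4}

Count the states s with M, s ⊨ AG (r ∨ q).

Sat(r ∨ q) = {n1, n4}
AG (r ∨ q): greatest fixpoint, start Z0 = {n1, n4}, keep only states in Sat with every successor in Z. Z1 = {n1}; fixed.
Sat(AG (r ∨ q)) = {n1}
|Sat(AG (r ∨ q))| = |{n1}| = 1.

1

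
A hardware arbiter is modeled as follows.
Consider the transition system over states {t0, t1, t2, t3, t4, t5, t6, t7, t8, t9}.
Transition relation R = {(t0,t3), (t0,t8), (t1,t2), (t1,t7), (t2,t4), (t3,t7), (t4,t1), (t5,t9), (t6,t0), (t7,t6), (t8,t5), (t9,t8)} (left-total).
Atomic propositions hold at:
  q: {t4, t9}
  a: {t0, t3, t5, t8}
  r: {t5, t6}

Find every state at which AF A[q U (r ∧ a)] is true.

Sat(r ∧ a) = {t5}
A[q U (r ∧ a)]: least fixpoint, start Z0 = Sat((r ∧ a)) = {t5}, add states in Sat(q) with every successor in Z. Already a fixed point.
Sat(A[q U (r ∧ a)]) = {t5}
AF A[q U (r ∧ a)]: least fixpoint, start Z0 = {t5}, add states with every successor in Z. Z1 = {t5, t8}; Z2 = {t5, t8, t9}; fixed.
Sat(AF A[q U (r ∧ a)]) = {t5, t8, t9}

{t5, t8, t9}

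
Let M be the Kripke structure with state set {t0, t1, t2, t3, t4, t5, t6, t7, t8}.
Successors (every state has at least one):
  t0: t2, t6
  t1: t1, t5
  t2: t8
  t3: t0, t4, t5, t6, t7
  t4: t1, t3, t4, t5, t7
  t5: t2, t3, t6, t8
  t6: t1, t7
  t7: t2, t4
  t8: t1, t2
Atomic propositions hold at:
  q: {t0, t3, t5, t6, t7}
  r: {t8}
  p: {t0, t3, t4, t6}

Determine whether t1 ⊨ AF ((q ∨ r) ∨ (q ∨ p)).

Sat(q ∨ r) = {t0, t3, t5, t6, t7, t8}
Sat(q ∨ p) = {t0, t3, t4, t5, t6, t7}
Sat((q ∨ r) ∨ (q ∨ p)) = {t0, t3, t4, t5, t6, t7, t8}
AF ((q ∨ r) ∨ (q ∨ p)): least fixpoint, start Z0 = {t0, t3, t4, t5, t6, t7, t8}, add states with every successor in Z. Z1 = {t0, t2, t3, t4, t5, t6, t7, t8}; fixed.
Sat(AF ((q ∨ r) ∨ (q ∨ p))) = {t0, t2, t3, t4, t5, t6, t7, t8}
t1 ∉ Sat(AF ((q ∨ r) ∨ (q ∨ p))) = {t0, t2, t3, t4, t5, t6, t7, t8}, so the formula does not hold at t1.

No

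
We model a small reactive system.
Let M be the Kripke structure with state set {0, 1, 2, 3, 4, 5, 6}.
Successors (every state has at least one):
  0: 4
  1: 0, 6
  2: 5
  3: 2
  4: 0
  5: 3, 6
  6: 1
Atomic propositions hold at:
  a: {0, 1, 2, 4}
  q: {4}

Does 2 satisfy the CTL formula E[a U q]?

No

E[a U q]: least fixpoint, start Z0 = Sat(q) = {4}, add states in Sat(a) with some successor in Z. Z1 = {0, 4}; Z2 = {0, 1, 4}; fixed.
Sat(E[a U q]) = {0, 1, 4}
2 ∉ Sat(E[a U q]) = {0, 1, 4}, so the formula does not hold at 2.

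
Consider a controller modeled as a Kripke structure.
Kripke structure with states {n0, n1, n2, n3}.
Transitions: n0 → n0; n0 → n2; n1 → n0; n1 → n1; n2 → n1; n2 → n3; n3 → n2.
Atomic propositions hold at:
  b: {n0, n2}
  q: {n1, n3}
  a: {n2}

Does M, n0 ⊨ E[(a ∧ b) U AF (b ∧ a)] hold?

No

Sat(a ∧ b) = {n2}
Sat(b ∧ a) = {n2}
AF (b ∧ a): least fixpoint, start Z0 = {n2}, add states with every successor in Z. Z1 = {n2, n3}; fixed.
Sat(AF (b ∧ a)) = {n2, n3}
E[(a ∧ b) U AF (b ∧ a)]: least fixpoint, start Z0 = Sat(AF (b ∧ a)) = {n2, n3}, add states in Sat(a ∧ b) with some successor in Z. Already a fixed point.
Sat(E[(a ∧ b) U AF (b ∧ a)]) = {n2, n3}
n0 ∉ Sat(E[(a ∧ b) U AF (b ∧ a)]) = {n2, n3}, so the formula does not hold at n0.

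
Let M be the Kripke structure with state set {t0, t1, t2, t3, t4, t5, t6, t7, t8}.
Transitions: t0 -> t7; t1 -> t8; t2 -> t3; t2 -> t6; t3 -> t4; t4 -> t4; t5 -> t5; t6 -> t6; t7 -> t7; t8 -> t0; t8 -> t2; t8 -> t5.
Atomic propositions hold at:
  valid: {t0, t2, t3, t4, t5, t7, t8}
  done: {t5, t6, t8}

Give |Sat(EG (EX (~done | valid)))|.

Sat(~done) = {t0, t1, t2, t3, t4, t7}
Sat(~done | valid) = {t0, t1, t2, t3, t4, t5, t7, t8}
Sat(EX (~done | valid)) = {s : some successor in {t0, t1, t2, t3, t4, t5, t7, t8}} = {t0, t1, t2, t3, t4, t5, t7, t8}
EG (EX (~done | valid)): greatest fixpoint, start Z0 = {t0, t1, t2, t3, t4, t5, t7, t8}, keep only states in Sat with some successor in Z. Already a fixed point.
Sat(EG (EX (~done | valid))) = {t0, t1, t2, t3, t4, t5, t7, t8}
|Sat(EG (EX (~done | valid)))| = |{t0, t1, t2, t3, t4, t5, t7, t8}| = 8.

8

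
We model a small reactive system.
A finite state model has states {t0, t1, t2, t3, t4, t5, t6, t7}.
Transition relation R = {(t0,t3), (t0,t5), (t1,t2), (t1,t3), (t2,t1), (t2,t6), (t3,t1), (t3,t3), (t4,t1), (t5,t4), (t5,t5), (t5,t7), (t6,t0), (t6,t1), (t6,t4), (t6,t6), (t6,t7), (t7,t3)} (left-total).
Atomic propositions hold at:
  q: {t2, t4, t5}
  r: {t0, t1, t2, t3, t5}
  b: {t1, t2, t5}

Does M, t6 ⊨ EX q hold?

Yes

Sat(EX q) = {s : some successor in {t2, t4, t5}} = {t0, t1, t5, t6}
t6 ∈ Sat(EX q) = {t0, t1, t5, t6}, so the formula holds at t6.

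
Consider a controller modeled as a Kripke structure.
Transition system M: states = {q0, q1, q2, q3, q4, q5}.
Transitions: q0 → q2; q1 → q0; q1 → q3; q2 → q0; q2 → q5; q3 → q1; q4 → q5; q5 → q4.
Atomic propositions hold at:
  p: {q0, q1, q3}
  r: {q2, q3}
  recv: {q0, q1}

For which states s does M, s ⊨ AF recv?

{q0, q1, q3}

AF recv: least fixpoint, start Z0 = {q0, q1}, add states with every successor in Z. Z1 = {q0, q1, q3}; fixed.
Sat(AF recv) = {q0, q1, q3}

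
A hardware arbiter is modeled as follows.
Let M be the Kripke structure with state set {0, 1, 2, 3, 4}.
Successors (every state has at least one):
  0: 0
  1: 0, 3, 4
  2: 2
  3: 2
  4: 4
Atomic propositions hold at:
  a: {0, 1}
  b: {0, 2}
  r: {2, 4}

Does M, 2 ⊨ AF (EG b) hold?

Yes

EG b: greatest fixpoint, start Z0 = {0, 2}, keep only states in Sat with some successor in Z. Already a fixed point.
Sat(EG b) = {0, 2}
AF (EG b): least fixpoint, start Z0 = {0, 2}, add states with every successor in Z. Z1 = {0, 2, 3}; fixed.
Sat(AF (EG b)) = {0, 2, 3}
2 ∈ Sat(AF (EG b)) = {0, 2, 3}, so the formula holds at 2.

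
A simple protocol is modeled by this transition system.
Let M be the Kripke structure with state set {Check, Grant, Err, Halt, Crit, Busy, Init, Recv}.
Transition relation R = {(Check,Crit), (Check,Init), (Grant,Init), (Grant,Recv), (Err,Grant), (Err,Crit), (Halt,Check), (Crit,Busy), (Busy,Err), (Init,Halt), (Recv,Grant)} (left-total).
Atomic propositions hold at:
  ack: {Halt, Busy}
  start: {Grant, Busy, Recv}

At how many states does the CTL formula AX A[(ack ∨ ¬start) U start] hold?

Sat(¬start) = {Check, Err, Halt, Crit, Init}
Sat(ack ∨ ¬start) = {Check, Err, Halt, Crit, Busy, Init}
A[(ack ∨ ¬start) U start]: least fixpoint, start Z0 = Sat(start) = {Grant, Busy, Recv}, add states in Sat(ack ∨ ¬start) with every successor in Z. Z1 = {Grant, Crit, Busy, Recv}; Z2 = {Grant, Err, Crit, Busy, Recv}; fixed.
Sat(A[(ack ∨ ¬start) U start]) = {Grant, Err, Crit, Busy, Recv}
Sat(AX A[(ack ∨ ¬start) U start]) = {s : every successor in {Grant, Err, Crit, Busy, Recv}} = {Err, Crit, Busy, Recv}
|Sat(AX A[(ack ∨ ¬start) U start])| = |{Err, Crit, Busy, Recv}| = 4.

4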